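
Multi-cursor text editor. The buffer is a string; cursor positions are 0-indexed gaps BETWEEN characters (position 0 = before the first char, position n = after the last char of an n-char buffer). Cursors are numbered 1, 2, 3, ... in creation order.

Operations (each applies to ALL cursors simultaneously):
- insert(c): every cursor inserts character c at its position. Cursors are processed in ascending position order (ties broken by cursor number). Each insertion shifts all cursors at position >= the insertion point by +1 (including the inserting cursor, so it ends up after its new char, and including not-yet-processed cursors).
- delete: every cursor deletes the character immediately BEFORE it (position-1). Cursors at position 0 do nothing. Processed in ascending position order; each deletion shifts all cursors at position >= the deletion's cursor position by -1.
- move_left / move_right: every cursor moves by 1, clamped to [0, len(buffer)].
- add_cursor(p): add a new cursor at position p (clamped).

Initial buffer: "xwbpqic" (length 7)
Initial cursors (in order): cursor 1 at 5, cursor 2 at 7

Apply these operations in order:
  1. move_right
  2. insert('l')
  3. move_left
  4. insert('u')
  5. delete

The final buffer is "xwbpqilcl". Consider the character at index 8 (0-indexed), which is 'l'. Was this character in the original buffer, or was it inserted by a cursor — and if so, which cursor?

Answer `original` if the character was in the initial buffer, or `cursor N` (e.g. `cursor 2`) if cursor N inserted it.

Answer: cursor 2

Derivation:
After op 1 (move_right): buffer="xwbpqic" (len 7), cursors c1@6 c2@7, authorship .......
After op 2 (insert('l')): buffer="xwbpqilcl" (len 9), cursors c1@7 c2@9, authorship ......1.2
After op 3 (move_left): buffer="xwbpqilcl" (len 9), cursors c1@6 c2@8, authorship ......1.2
After op 4 (insert('u')): buffer="xwbpqiulcul" (len 11), cursors c1@7 c2@10, authorship ......11.22
After op 5 (delete): buffer="xwbpqilcl" (len 9), cursors c1@6 c2@8, authorship ......1.2
Authorship (.=original, N=cursor N): . . . . . . 1 . 2
Index 8: author = 2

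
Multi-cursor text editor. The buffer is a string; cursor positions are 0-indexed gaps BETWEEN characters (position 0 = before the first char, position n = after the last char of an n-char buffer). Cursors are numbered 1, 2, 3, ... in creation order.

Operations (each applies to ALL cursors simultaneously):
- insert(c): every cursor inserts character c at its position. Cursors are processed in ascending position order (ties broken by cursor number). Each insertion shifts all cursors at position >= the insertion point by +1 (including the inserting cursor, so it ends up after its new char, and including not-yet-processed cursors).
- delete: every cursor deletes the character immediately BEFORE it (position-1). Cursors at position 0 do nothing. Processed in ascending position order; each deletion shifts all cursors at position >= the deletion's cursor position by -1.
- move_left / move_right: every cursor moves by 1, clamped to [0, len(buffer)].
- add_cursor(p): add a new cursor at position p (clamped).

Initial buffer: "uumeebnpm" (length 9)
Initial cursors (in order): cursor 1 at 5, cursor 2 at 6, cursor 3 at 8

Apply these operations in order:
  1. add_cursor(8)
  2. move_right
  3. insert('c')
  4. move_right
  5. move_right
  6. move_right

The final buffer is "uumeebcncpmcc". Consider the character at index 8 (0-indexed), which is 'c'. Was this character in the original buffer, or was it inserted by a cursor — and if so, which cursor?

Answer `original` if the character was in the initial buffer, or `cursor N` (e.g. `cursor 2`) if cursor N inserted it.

Answer: cursor 2

Derivation:
After op 1 (add_cursor(8)): buffer="uumeebnpm" (len 9), cursors c1@5 c2@6 c3@8 c4@8, authorship .........
After op 2 (move_right): buffer="uumeebnpm" (len 9), cursors c1@6 c2@7 c3@9 c4@9, authorship .........
After op 3 (insert('c')): buffer="uumeebcncpmcc" (len 13), cursors c1@7 c2@9 c3@13 c4@13, authorship ......1.2..34
After op 4 (move_right): buffer="uumeebcncpmcc" (len 13), cursors c1@8 c2@10 c3@13 c4@13, authorship ......1.2..34
After op 5 (move_right): buffer="uumeebcncpmcc" (len 13), cursors c1@9 c2@11 c3@13 c4@13, authorship ......1.2..34
After op 6 (move_right): buffer="uumeebcncpmcc" (len 13), cursors c1@10 c2@12 c3@13 c4@13, authorship ......1.2..34
Authorship (.=original, N=cursor N): . . . . . . 1 . 2 . . 3 4
Index 8: author = 2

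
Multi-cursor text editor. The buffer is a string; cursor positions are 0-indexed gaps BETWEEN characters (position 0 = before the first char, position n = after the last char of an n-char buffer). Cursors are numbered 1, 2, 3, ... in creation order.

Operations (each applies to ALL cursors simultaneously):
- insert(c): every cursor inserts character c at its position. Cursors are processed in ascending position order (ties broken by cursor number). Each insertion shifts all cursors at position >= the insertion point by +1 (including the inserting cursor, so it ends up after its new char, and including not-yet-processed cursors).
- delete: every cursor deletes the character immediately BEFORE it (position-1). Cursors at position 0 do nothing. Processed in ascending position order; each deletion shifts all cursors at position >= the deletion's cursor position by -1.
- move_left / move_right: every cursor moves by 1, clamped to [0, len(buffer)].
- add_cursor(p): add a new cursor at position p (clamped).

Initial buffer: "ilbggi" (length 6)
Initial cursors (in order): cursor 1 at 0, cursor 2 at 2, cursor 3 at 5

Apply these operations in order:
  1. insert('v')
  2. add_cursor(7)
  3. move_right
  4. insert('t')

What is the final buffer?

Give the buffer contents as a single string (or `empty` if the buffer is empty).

Answer: vitlvbtggvtit

Derivation:
After op 1 (insert('v')): buffer="vilvbggvi" (len 9), cursors c1@1 c2@4 c3@8, authorship 1..2...3.
After op 2 (add_cursor(7)): buffer="vilvbggvi" (len 9), cursors c1@1 c2@4 c4@7 c3@8, authorship 1..2...3.
After op 3 (move_right): buffer="vilvbggvi" (len 9), cursors c1@2 c2@5 c4@8 c3@9, authorship 1..2...3.
After op 4 (insert('t')): buffer="vitlvbtggvtit" (len 13), cursors c1@3 c2@7 c4@11 c3@13, authorship 1.1.2.2..34.3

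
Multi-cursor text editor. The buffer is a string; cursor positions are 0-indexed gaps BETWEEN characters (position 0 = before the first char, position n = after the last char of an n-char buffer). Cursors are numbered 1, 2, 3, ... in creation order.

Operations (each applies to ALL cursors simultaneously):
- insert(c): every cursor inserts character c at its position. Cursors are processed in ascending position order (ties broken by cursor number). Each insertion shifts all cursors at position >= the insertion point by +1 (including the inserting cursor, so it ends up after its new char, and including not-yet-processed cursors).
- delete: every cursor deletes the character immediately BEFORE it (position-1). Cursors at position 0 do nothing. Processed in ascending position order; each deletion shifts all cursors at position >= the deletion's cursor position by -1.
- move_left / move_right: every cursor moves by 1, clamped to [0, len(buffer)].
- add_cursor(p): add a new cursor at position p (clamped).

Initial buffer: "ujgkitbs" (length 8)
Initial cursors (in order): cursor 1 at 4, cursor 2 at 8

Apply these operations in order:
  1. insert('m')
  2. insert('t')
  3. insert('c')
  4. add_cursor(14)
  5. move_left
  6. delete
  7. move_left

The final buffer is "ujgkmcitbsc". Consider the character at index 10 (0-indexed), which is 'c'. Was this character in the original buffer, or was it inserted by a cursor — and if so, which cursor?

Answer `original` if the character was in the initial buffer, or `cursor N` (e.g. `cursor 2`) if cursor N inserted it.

Answer: cursor 2

Derivation:
After op 1 (insert('m')): buffer="ujgkmitbsm" (len 10), cursors c1@5 c2@10, authorship ....1....2
After op 2 (insert('t')): buffer="ujgkmtitbsmt" (len 12), cursors c1@6 c2@12, authorship ....11....22
After op 3 (insert('c')): buffer="ujgkmtcitbsmtc" (len 14), cursors c1@7 c2@14, authorship ....111....222
After op 4 (add_cursor(14)): buffer="ujgkmtcitbsmtc" (len 14), cursors c1@7 c2@14 c3@14, authorship ....111....222
After op 5 (move_left): buffer="ujgkmtcitbsmtc" (len 14), cursors c1@6 c2@13 c3@13, authorship ....111....222
After op 6 (delete): buffer="ujgkmcitbsc" (len 11), cursors c1@5 c2@10 c3@10, authorship ....11....2
After op 7 (move_left): buffer="ujgkmcitbsc" (len 11), cursors c1@4 c2@9 c3@9, authorship ....11....2
Authorship (.=original, N=cursor N): . . . . 1 1 . . . . 2
Index 10: author = 2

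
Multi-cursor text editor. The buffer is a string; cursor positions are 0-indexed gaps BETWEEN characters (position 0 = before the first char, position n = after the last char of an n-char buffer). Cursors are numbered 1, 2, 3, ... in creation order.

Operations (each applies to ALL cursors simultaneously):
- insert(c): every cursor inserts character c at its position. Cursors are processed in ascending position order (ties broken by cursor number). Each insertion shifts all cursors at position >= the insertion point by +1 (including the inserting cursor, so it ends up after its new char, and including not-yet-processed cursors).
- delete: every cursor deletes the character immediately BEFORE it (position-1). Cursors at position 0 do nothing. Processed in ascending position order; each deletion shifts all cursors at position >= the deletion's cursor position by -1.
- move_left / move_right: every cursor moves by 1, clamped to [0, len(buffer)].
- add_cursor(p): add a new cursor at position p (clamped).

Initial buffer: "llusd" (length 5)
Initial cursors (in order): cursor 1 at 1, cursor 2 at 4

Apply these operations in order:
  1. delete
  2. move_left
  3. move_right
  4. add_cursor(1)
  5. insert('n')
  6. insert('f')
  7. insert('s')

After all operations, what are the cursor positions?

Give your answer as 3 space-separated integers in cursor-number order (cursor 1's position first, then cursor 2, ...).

Answer: 7 11 7

Derivation:
After op 1 (delete): buffer="lud" (len 3), cursors c1@0 c2@2, authorship ...
After op 2 (move_left): buffer="lud" (len 3), cursors c1@0 c2@1, authorship ...
After op 3 (move_right): buffer="lud" (len 3), cursors c1@1 c2@2, authorship ...
After op 4 (add_cursor(1)): buffer="lud" (len 3), cursors c1@1 c3@1 c2@2, authorship ...
After op 5 (insert('n')): buffer="lnnund" (len 6), cursors c1@3 c3@3 c2@5, authorship .13.2.
After op 6 (insert('f')): buffer="lnnffunfd" (len 9), cursors c1@5 c3@5 c2@8, authorship .1313.22.
After op 7 (insert('s')): buffer="lnnffssunfsd" (len 12), cursors c1@7 c3@7 c2@11, authorship .131313.222.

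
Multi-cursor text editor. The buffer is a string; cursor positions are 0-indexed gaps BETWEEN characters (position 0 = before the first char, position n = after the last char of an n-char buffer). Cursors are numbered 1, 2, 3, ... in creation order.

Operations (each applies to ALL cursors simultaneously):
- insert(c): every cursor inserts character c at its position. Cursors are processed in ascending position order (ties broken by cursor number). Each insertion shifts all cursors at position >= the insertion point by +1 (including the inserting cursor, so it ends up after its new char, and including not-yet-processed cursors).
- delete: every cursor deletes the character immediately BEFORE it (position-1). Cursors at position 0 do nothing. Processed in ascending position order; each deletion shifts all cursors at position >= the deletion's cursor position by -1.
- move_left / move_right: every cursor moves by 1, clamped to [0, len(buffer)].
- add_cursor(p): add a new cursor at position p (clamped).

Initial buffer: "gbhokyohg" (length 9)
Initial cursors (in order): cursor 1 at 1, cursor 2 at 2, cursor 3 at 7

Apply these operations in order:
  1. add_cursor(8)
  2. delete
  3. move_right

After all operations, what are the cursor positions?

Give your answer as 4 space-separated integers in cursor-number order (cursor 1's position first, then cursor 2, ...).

Answer: 1 1 5 5

Derivation:
After op 1 (add_cursor(8)): buffer="gbhokyohg" (len 9), cursors c1@1 c2@2 c3@7 c4@8, authorship .........
After op 2 (delete): buffer="hokyg" (len 5), cursors c1@0 c2@0 c3@4 c4@4, authorship .....
After op 3 (move_right): buffer="hokyg" (len 5), cursors c1@1 c2@1 c3@5 c4@5, authorship .....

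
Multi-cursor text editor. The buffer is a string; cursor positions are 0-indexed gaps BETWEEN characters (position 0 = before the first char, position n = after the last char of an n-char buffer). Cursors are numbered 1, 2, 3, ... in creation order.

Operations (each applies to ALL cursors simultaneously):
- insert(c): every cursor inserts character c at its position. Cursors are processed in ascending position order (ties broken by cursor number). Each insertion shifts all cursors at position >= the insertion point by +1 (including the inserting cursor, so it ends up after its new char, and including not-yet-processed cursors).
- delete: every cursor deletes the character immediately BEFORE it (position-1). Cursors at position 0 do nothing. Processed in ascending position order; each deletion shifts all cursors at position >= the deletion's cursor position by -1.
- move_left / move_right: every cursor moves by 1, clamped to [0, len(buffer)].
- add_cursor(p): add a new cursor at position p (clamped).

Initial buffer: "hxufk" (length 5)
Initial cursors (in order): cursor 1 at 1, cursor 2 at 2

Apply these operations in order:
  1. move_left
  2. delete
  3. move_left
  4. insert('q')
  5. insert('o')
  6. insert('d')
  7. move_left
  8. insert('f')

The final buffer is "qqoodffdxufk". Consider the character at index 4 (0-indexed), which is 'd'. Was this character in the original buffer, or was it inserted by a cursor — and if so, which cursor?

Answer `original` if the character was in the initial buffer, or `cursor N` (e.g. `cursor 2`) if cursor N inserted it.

Answer: cursor 1

Derivation:
After op 1 (move_left): buffer="hxufk" (len 5), cursors c1@0 c2@1, authorship .....
After op 2 (delete): buffer="xufk" (len 4), cursors c1@0 c2@0, authorship ....
After op 3 (move_left): buffer="xufk" (len 4), cursors c1@0 c2@0, authorship ....
After op 4 (insert('q')): buffer="qqxufk" (len 6), cursors c1@2 c2@2, authorship 12....
After op 5 (insert('o')): buffer="qqooxufk" (len 8), cursors c1@4 c2@4, authorship 1212....
After op 6 (insert('d')): buffer="qqooddxufk" (len 10), cursors c1@6 c2@6, authorship 121212....
After op 7 (move_left): buffer="qqooddxufk" (len 10), cursors c1@5 c2@5, authorship 121212....
After op 8 (insert('f')): buffer="qqoodffdxufk" (len 12), cursors c1@7 c2@7, authorship 12121122....
Authorship (.=original, N=cursor N): 1 2 1 2 1 1 2 2 . . . .
Index 4: author = 1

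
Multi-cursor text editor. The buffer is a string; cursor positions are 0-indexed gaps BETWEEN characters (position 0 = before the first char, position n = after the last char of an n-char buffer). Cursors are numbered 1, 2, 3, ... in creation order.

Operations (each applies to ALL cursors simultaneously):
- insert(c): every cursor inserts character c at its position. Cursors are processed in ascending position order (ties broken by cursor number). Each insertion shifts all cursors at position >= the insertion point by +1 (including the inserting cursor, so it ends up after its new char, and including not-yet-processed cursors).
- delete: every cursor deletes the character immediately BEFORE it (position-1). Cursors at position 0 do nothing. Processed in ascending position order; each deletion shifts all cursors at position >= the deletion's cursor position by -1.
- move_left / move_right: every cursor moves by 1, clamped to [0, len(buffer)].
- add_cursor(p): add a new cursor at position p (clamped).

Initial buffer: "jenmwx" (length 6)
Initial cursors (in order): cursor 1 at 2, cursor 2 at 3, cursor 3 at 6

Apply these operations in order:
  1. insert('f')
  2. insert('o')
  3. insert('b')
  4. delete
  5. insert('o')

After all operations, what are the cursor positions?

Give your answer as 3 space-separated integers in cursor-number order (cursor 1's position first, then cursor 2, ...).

Answer: 5 9 15

Derivation:
After op 1 (insert('f')): buffer="jefnfmwxf" (len 9), cursors c1@3 c2@5 c3@9, authorship ..1.2...3
After op 2 (insert('o')): buffer="jefonfomwxfo" (len 12), cursors c1@4 c2@7 c3@12, authorship ..11.22...33
After op 3 (insert('b')): buffer="jefobnfobmwxfob" (len 15), cursors c1@5 c2@9 c3@15, authorship ..111.222...333
After op 4 (delete): buffer="jefonfomwxfo" (len 12), cursors c1@4 c2@7 c3@12, authorship ..11.22...33
After op 5 (insert('o')): buffer="jefoonfoomwxfoo" (len 15), cursors c1@5 c2@9 c3@15, authorship ..111.222...333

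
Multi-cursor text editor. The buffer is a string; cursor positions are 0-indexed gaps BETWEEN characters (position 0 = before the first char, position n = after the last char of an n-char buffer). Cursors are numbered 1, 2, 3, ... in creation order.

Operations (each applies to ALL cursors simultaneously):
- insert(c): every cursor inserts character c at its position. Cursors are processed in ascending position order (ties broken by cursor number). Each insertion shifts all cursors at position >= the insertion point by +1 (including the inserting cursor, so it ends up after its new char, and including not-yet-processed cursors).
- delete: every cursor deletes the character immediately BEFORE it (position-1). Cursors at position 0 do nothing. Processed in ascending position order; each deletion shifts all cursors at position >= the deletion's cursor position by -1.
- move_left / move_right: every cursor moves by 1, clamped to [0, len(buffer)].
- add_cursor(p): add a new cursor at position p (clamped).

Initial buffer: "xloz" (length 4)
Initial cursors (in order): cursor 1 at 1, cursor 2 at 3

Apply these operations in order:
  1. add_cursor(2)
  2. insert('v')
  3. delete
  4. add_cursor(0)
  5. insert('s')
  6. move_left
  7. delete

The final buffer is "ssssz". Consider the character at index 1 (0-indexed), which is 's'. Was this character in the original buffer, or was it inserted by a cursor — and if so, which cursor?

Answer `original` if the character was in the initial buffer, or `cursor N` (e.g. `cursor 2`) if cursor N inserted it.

Answer: cursor 1

Derivation:
After op 1 (add_cursor(2)): buffer="xloz" (len 4), cursors c1@1 c3@2 c2@3, authorship ....
After op 2 (insert('v')): buffer="xvlvovz" (len 7), cursors c1@2 c3@4 c2@6, authorship .1.3.2.
After op 3 (delete): buffer="xloz" (len 4), cursors c1@1 c3@2 c2@3, authorship ....
After op 4 (add_cursor(0)): buffer="xloz" (len 4), cursors c4@0 c1@1 c3@2 c2@3, authorship ....
After op 5 (insert('s')): buffer="sxslsosz" (len 8), cursors c4@1 c1@3 c3@5 c2@7, authorship 4.1.3.2.
After op 6 (move_left): buffer="sxslsosz" (len 8), cursors c4@0 c1@2 c3@4 c2@6, authorship 4.1.3.2.
After op 7 (delete): buffer="ssssz" (len 5), cursors c4@0 c1@1 c3@2 c2@3, authorship 4132.
Authorship (.=original, N=cursor N): 4 1 3 2 .
Index 1: author = 1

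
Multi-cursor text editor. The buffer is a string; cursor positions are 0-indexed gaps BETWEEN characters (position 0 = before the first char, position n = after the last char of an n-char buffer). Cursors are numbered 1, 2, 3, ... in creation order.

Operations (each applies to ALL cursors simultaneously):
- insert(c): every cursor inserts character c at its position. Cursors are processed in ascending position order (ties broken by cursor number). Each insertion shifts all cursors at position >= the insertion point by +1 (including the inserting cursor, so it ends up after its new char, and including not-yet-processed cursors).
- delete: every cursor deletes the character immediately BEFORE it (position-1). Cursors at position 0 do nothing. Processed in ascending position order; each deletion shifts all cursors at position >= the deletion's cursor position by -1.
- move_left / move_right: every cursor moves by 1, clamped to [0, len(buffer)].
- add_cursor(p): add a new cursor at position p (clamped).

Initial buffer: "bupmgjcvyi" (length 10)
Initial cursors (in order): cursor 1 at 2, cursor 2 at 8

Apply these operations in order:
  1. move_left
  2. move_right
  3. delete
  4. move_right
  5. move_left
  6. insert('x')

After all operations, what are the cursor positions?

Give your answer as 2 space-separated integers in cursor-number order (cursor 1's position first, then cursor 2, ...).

After op 1 (move_left): buffer="bupmgjcvyi" (len 10), cursors c1@1 c2@7, authorship ..........
After op 2 (move_right): buffer="bupmgjcvyi" (len 10), cursors c1@2 c2@8, authorship ..........
After op 3 (delete): buffer="bpmgjcyi" (len 8), cursors c1@1 c2@6, authorship ........
After op 4 (move_right): buffer="bpmgjcyi" (len 8), cursors c1@2 c2@7, authorship ........
After op 5 (move_left): buffer="bpmgjcyi" (len 8), cursors c1@1 c2@6, authorship ........
After op 6 (insert('x')): buffer="bxpmgjcxyi" (len 10), cursors c1@2 c2@8, authorship .1.....2..

Answer: 2 8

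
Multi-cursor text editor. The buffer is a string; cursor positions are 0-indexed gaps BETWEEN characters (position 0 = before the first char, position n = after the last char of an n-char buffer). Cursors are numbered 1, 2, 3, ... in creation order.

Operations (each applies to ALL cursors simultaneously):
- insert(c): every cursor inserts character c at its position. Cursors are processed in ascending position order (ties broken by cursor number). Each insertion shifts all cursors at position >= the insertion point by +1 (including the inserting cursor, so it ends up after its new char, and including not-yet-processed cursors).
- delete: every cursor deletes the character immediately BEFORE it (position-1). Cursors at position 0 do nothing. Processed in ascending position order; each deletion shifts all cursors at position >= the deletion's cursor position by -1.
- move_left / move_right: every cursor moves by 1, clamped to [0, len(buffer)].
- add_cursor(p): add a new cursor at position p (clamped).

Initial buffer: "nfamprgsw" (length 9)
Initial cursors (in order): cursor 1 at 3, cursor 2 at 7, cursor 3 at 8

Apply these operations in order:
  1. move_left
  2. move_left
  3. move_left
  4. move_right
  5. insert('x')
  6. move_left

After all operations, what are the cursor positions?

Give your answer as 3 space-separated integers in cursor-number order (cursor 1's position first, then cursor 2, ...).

After op 1 (move_left): buffer="nfamprgsw" (len 9), cursors c1@2 c2@6 c3@7, authorship .........
After op 2 (move_left): buffer="nfamprgsw" (len 9), cursors c1@1 c2@5 c3@6, authorship .........
After op 3 (move_left): buffer="nfamprgsw" (len 9), cursors c1@0 c2@4 c3@5, authorship .........
After op 4 (move_right): buffer="nfamprgsw" (len 9), cursors c1@1 c2@5 c3@6, authorship .........
After op 5 (insert('x')): buffer="nxfampxrxgsw" (len 12), cursors c1@2 c2@7 c3@9, authorship .1....2.3...
After op 6 (move_left): buffer="nxfampxrxgsw" (len 12), cursors c1@1 c2@6 c3@8, authorship .1....2.3...

Answer: 1 6 8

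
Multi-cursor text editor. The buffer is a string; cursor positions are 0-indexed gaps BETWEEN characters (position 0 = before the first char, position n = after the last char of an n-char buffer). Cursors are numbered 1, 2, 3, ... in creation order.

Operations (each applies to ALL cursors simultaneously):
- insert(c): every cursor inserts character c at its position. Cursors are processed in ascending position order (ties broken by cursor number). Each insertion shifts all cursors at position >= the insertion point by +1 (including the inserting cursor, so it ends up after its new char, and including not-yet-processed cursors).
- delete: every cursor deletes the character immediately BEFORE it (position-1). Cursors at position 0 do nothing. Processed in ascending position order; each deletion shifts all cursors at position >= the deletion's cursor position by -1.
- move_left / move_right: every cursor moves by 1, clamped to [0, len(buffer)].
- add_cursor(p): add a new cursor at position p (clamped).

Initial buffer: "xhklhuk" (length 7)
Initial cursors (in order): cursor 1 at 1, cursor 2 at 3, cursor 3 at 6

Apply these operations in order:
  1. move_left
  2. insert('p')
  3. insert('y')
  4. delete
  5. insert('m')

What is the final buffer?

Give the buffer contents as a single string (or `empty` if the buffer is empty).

Answer: pmxhpmklhpmuk

Derivation:
After op 1 (move_left): buffer="xhklhuk" (len 7), cursors c1@0 c2@2 c3@5, authorship .......
After op 2 (insert('p')): buffer="pxhpklhpuk" (len 10), cursors c1@1 c2@4 c3@8, authorship 1..2...3..
After op 3 (insert('y')): buffer="pyxhpyklhpyuk" (len 13), cursors c1@2 c2@6 c3@11, authorship 11..22...33..
After op 4 (delete): buffer="pxhpklhpuk" (len 10), cursors c1@1 c2@4 c3@8, authorship 1..2...3..
After op 5 (insert('m')): buffer="pmxhpmklhpmuk" (len 13), cursors c1@2 c2@6 c3@11, authorship 11..22...33..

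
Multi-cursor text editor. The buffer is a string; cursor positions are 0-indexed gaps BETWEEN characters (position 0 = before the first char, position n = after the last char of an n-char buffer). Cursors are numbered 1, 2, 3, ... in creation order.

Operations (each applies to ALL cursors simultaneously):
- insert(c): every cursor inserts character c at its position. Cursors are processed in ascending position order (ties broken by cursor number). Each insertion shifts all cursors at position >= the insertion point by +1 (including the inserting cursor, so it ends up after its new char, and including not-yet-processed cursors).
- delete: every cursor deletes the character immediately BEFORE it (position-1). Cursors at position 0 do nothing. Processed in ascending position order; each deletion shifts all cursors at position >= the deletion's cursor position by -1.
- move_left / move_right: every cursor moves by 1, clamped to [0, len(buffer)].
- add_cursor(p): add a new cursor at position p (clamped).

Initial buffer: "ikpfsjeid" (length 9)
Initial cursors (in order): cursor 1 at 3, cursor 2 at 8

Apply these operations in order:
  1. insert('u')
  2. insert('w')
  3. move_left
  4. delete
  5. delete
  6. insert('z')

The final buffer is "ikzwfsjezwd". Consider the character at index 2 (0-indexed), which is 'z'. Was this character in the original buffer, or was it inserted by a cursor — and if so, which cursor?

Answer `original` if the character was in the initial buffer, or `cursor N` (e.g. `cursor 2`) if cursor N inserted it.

Answer: cursor 1

Derivation:
After op 1 (insert('u')): buffer="ikpufsjeiud" (len 11), cursors c1@4 c2@10, authorship ...1.....2.
After op 2 (insert('w')): buffer="ikpuwfsjeiuwd" (len 13), cursors c1@5 c2@12, authorship ...11.....22.
After op 3 (move_left): buffer="ikpuwfsjeiuwd" (len 13), cursors c1@4 c2@11, authorship ...11.....22.
After op 4 (delete): buffer="ikpwfsjeiwd" (len 11), cursors c1@3 c2@9, authorship ...1.....2.
After op 5 (delete): buffer="ikwfsjewd" (len 9), cursors c1@2 c2@7, authorship ..1....2.
After op 6 (insert('z')): buffer="ikzwfsjezwd" (len 11), cursors c1@3 c2@9, authorship ..11....22.
Authorship (.=original, N=cursor N): . . 1 1 . . . . 2 2 .
Index 2: author = 1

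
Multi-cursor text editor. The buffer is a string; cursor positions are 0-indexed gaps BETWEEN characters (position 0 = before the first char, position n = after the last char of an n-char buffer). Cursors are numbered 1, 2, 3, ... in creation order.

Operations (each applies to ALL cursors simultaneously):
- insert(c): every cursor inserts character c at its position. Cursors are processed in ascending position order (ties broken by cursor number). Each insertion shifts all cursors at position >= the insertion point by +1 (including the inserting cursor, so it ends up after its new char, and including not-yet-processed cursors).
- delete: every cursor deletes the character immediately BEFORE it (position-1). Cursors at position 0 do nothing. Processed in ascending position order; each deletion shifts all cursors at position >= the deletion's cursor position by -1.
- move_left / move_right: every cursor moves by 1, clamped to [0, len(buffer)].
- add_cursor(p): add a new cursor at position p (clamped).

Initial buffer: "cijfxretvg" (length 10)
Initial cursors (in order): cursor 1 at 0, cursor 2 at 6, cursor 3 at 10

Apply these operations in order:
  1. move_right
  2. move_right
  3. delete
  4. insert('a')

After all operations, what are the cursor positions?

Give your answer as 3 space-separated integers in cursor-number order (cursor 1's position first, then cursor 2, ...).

After op 1 (move_right): buffer="cijfxretvg" (len 10), cursors c1@1 c2@7 c3@10, authorship ..........
After op 2 (move_right): buffer="cijfxretvg" (len 10), cursors c1@2 c2@8 c3@10, authorship ..........
After op 3 (delete): buffer="cjfxrev" (len 7), cursors c1@1 c2@6 c3@7, authorship .......
After op 4 (insert('a')): buffer="cajfxreava" (len 10), cursors c1@2 c2@8 c3@10, authorship .1.....2.3

Answer: 2 8 10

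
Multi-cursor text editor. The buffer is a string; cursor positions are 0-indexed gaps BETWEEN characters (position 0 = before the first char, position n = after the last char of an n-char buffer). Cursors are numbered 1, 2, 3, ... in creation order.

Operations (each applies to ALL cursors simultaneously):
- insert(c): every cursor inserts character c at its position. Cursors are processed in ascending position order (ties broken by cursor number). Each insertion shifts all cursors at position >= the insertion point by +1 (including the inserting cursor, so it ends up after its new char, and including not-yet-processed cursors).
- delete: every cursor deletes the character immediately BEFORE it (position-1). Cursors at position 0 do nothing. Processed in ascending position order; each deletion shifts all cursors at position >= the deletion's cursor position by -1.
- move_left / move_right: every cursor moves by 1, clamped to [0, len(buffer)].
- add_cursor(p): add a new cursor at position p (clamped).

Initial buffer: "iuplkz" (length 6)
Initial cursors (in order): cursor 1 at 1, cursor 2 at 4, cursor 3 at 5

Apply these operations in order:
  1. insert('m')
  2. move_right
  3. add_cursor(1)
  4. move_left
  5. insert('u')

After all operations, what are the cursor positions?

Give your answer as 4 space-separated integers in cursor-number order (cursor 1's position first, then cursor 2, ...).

Answer: 4 9 12 1

Derivation:
After op 1 (insert('m')): buffer="imuplmkmz" (len 9), cursors c1@2 c2@6 c3@8, authorship .1...2.3.
After op 2 (move_right): buffer="imuplmkmz" (len 9), cursors c1@3 c2@7 c3@9, authorship .1...2.3.
After op 3 (add_cursor(1)): buffer="imuplmkmz" (len 9), cursors c4@1 c1@3 c2@7 c3@9, authorship .1...2.3.
After op 4 (move_left): buffer="imuplmkmz" (len 9), cursors c4@0 c1@2 c2@6 c3@8, authorship .1...2.3.
After op 5 (insert('u')): buffer="uimuuplmukmuz" (len 13), cursors c4@1 c1@4 c2@9 c3@12, authorship 4.11...22.33.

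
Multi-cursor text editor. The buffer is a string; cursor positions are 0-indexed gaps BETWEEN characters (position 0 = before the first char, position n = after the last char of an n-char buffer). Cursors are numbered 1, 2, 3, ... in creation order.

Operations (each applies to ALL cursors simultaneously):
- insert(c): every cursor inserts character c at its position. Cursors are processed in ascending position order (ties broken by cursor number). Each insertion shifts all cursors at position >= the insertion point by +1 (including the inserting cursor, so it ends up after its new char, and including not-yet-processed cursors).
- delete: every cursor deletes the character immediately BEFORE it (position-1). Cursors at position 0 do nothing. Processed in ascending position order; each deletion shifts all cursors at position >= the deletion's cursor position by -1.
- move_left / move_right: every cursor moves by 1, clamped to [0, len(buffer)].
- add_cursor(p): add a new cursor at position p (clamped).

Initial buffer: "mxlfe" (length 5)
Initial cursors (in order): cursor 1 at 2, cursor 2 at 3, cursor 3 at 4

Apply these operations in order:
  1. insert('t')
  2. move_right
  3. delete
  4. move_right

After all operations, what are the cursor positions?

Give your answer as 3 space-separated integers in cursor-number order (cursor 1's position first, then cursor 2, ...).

Answer: 4 5 5

Derivation:
After op 1 (insert('t')): buffer="mxtltfte" (len 8), cursors c1@3 c2@5 c3@7, authorship ..1.2.3.
After op 2 (move_right): buffer="mxtltfte" (len 8), cursors c1@4 c2@6 c3@8, authorship ..1.2.3.
After op 3 (delete): buffer="mxttt" (len 5), cursors c1@3 c2@4 c3@5, authorship ..123
After op 4 (move_right): buffer="mxttt" (len 5), cursors c1@4 c2@5 c3@5, authorship ..123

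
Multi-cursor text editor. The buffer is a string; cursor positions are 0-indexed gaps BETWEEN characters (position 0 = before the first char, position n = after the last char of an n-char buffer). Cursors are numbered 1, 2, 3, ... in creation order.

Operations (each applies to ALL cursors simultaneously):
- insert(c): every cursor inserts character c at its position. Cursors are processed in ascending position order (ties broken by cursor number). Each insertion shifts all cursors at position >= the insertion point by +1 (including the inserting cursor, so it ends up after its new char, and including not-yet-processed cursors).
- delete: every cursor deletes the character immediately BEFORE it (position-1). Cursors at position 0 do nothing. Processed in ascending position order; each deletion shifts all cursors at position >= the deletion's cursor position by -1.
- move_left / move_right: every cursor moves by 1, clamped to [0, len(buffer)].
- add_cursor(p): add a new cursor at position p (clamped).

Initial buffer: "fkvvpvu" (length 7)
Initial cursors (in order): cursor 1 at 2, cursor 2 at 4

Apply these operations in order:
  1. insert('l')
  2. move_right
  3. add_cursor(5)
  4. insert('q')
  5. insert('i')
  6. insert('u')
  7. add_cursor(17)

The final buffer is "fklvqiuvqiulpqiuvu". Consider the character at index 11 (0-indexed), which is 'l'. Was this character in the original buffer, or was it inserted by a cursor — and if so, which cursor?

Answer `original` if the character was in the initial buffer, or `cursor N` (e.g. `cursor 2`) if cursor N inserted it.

Answer: cursor 2

Derivation:
After op 1 (insert('l')): buffer="fklvvlpvu" (len 9), cursors c1@3 c2@6, authorship ..1..2...
After op 2 (move_right): buffer="fklvvlpvu" (len 9), cursors c1@4 c2@7, authorship ..1..2...
After op 3 (add_cursor(5)): buffer="fklvvlpvu" (len 9), cursors c1@4 c3@5 c2@7, authorship ..1..2...
After op 4 (insert('q')): buffer="fklvqvqlpqvu" (len 12), cursors c1@5 c3@7 c2@10, authorship ..1.1.32.2..
After op 5 (insert('i')): buffer="fklvqivqilpqivu" (len 15), cursors c1@6 c3@9 c2@13, authorship ..1.11.332.22..
After op 6 (insert('u')): buffer="fklvqiuvqiulpqiuvu" (len 18), cursors c1@7 c3@11 c2@16, authorship ..1.111.3332.222..
After op 7 (add_cursor(17)): buffer="fklvqiuvqiulpqiuvu" (len 18), cursors c1@7 c3@11 c2@16 c4@17, authorship ..1.111.3332.222..
Authorship (.=original, N=cursor N): . . 1 . 1 1 1 . 3 3 3 2 . 2 2 2 . .
Index 11: author = 2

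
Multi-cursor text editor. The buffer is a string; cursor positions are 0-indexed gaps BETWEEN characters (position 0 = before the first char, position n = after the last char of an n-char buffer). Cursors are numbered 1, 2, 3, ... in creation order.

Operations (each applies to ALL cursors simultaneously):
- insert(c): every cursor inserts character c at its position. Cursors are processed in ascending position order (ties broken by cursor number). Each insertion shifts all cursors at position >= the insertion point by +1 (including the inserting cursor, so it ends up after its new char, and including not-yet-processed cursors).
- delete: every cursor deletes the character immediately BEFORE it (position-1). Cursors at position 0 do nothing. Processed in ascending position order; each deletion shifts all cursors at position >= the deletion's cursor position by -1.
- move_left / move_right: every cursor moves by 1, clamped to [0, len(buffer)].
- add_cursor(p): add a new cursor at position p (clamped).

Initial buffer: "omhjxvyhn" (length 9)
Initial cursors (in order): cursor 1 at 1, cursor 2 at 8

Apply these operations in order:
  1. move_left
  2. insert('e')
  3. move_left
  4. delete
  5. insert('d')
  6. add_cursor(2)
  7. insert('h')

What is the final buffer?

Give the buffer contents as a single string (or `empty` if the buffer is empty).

Answer: dhehomhjxvdhehn

Derivation:
After op 1 (move_left): buffer="omhjxvyhn" (len 9), cursors c1@0 c2@7, authorship .........
After op 2 (insert('e')): buffer="eomhjxvyehn" (len 11), cursors c1@1 c2@9, authorship 1.......2..
After op 3 (move_left): buffer="eomhjxvyehn" (len 11), cursors c1@0 c2@8, authorship 1.......2..
After op 4 (delete): buffer="eomhjxvehn" (len 10), cursors c1@0 c2@7, authorship 1......2..
After op 5 (insert('d')): buffer="deomhjxvdehn" (len 12), cursors c1@1 c2@9, authorship 11......22..
After op 6 (add_cursor(2)): buffer="deomhjxvdehn" (len 12), cursors c1@1 c3@2 c2@9, authorship 11......22..
After op 7 (insert('h')): buffer="dhehomhjxvdhehn" (len 15), cursors c1@2 c3@4 c2@12, authorship 1113......222..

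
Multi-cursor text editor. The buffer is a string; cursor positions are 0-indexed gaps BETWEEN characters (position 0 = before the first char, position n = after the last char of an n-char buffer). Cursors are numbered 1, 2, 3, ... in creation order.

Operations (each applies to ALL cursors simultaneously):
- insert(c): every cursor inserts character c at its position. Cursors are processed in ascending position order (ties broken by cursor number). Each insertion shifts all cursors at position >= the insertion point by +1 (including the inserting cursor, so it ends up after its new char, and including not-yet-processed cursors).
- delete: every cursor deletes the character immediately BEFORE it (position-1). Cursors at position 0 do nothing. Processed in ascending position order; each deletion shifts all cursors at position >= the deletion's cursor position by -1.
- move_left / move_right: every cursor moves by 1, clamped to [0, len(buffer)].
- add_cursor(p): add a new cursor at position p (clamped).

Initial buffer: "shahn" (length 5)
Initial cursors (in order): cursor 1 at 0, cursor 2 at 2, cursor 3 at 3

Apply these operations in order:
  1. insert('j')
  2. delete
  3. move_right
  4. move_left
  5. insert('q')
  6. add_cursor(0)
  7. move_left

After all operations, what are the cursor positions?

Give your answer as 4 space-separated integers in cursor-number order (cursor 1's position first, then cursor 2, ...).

Answer: 0 3 5 0

Derivation:
After op 1 (insert('j')): buffer="jshjajhn" (len 8), cursors c1@1 c2@4 c3@6, authorship 1..2.3..
After op 2 (delete): buffer="shahn" (len 5), cursors c1@0 c2@2 c3@3, authorship .....
After op 3 (move_right): buffer="shahn" (len 5), cursors c1@1 c2@3 c3@4, authorship .....
After op 4 (move_left): buffer="shahn" (len 5), cursors c1@0 c2@2 c3@3, authorship .....
After op 5 (insert('q')): buffer="qshqaqhn" (len 8), cursors c1@1 c2@4 c3@6, authorship 1..2.3..
After op 6 (add_cursor(0)): buffer="qshqaqhn" (len 8), cursors c4@0 c1@1 c2@4 c3@6, authorship 1..2.3..
After op 7 (move_left): buffer="qshqaqhn" (len 8), cursors c1@0 c4@0 c2@3 c3@5, authorship 1..2.3..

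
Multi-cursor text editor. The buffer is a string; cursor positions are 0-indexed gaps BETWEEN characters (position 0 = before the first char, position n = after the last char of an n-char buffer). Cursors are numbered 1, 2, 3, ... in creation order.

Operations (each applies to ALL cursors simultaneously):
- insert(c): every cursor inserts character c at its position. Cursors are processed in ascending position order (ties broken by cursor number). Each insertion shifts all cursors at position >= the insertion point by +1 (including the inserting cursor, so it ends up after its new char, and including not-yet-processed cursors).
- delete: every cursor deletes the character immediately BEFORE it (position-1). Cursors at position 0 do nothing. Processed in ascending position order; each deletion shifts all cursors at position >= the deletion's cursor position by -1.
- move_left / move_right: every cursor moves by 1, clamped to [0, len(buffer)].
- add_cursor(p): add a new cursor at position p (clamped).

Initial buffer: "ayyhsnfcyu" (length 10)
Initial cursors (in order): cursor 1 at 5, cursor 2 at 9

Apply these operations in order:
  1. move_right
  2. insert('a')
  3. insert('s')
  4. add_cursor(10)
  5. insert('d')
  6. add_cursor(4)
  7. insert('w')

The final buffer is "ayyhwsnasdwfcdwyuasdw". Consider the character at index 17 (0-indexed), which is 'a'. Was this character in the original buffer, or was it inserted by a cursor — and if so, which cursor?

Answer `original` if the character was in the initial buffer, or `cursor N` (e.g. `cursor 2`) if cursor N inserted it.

Answer: cursor 2

Derivation:
After op 1 (move_right): buffer="ayyhsnfcyu" (len 10), cursors c1@6 c2@10, authorship ..........
After op 2 (insert('a')): buffer="ayyhsnafcyua" (len 12), cursors c1@7 c2@12, authorship ......1....2
After op 3 (insert('s')): buffer="ayyhsnasfcyuas" (len 14), cursors c1@8 c2@14, authorship ......11....22
After op 4 (add_cursor(10)): buffer="ayyhsnasfcyuas" (len 14), cursors c1@8 c3@10 c2@14, authorship ......11....22
After op 5 (insert('d')): buffer="ayyhsnasdfcdyuasd" (len 17), cursors c1@9 c3@12 c2@17, authorship ......111..3..222
After op 6 (add_cursor(4)): buffer="ayyhsnasdfcdyuasd" (len 17), cursors c4@4 c1@9 c3@12 c2@17, authorship ......111..3..222
After op 7 (insert('w')): buffer="ayyhwsnasdwfcdwyuasdw" (len 21), cursors c4@5 c1@11 c3@15 c2@21, authorship ....4..1111..33..2222
Authorship (.=original, N=cursor N): . . . . 4 . . 1 1 1 1 . . 3 3 . . 2 2 2 2
Index 17: author = 2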